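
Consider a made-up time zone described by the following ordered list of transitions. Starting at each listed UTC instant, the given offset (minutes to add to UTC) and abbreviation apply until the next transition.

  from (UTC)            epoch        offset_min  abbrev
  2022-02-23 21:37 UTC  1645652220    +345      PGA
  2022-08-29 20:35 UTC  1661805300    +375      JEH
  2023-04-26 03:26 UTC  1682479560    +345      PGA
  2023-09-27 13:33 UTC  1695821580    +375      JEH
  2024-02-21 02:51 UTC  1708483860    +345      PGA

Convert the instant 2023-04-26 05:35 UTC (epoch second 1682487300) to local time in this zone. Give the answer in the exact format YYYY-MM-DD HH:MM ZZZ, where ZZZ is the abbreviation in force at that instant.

2023-04-26 11:20 PGA

Query: 2023-04-26 05:35 UTC
Rule 3/5 (PGA, +05:45): 2023-04-26 03:26 UTC ≤ query < 2023-09-27 13:33 UTC
5·60 + 35 + 345 = 680 min
680 = 0·1440 + 680; 680 = 11·60 + 20 → 11:20, same day
→ 2023-04-26 11:20 PGA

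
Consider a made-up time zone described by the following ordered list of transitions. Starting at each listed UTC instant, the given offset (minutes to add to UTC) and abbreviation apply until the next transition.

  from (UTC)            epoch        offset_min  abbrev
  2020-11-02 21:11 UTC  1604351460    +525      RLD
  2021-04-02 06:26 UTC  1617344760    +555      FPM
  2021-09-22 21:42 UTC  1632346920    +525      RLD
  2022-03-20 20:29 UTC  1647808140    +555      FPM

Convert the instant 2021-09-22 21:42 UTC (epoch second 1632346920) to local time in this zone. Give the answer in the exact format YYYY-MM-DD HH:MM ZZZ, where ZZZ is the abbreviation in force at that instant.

Query: 2021-09-22 21:42 UTC
Rule 3/4 (RLD, +08:45): 2021-09-22 21:42 UTC ≤ query < 2022-03-20 20:29 UTC
21·60 + 42 + 525 = 1827 min
1827 = 1·1440 + 387; 387 = 6·60 + 27 → 06:27, 2021-09-22 + 1 day = 2021-09-23
→ 2021-09-23 06:27 RLD

2021-09-23 06:27 RLD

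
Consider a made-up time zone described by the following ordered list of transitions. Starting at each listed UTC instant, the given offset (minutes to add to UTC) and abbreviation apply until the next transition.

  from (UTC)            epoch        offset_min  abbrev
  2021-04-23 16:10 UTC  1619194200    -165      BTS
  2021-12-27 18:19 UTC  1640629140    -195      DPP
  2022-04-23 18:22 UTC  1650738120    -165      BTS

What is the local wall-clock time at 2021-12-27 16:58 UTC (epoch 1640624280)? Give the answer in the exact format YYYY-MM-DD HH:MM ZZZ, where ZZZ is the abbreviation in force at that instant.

2021-12-27 14:13 BTS

Query: 2021-12-27 16:58 UTC
Rule 1/3 (BTS, -02:45): 2021-04-23 16:10 UTC ≤ query < 2021-12-27 18:19 UTC
16·60 + 58 - 165 = 853 min
853 = 0·1440 + 853; 853 = 14·60 + 13 → 14:13, same day
→ 2021-12-27 14:13 BTS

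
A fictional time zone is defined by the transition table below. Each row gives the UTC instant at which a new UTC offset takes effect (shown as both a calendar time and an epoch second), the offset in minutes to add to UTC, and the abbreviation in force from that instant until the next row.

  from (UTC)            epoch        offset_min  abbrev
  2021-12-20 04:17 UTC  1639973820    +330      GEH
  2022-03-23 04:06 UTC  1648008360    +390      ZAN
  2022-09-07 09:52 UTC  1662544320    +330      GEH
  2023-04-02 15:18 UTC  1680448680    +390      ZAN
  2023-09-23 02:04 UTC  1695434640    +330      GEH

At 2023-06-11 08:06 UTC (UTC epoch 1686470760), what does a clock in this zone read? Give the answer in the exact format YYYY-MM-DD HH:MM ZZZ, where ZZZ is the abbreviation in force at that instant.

2023-06-11 14:36 ZAN

Query: 2023-06-11 08:06 UTC
Rule 4/5 (ZAN, +06:30): 2023-04-02 15:18 UTC ≤ query < 2023-09-23 02:04 UTC
8·60 + 6 + 390 = 876 min
876 = 0·1440 + 876; 876 = 14·60 + 36 → 14:36, same day
→ 2023-06-11 14:36 ZAN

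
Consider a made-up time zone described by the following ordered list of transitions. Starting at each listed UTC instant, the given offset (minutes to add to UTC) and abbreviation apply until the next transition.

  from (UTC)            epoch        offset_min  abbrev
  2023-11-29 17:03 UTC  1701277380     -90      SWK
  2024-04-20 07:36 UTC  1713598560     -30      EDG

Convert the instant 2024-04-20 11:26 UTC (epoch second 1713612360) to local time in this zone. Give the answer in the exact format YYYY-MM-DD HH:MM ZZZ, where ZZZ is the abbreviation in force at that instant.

2024-04-20 10:56 EDG

Query: 2024-04-20 11:26 UTC
Rule 2/2 (EDG, -00:30): 2024-04-20 07:36 UTC ≤ query < +∞
11·60 + 26 - 30 = 656 min
656 = 0·1440 + 656; 656 = 10·60 + 56 → 10:56, same day
→ 2024-04-20 10:56 EDG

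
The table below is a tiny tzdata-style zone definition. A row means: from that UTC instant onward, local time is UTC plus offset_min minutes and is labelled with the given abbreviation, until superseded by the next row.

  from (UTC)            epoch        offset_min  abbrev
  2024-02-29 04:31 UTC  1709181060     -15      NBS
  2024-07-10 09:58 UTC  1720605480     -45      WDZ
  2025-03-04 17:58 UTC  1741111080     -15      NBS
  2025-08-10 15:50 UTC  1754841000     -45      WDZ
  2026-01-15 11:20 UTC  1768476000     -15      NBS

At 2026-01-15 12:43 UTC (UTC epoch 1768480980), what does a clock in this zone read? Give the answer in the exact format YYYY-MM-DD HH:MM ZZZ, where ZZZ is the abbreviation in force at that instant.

2026-01-15 12:28 NBS

Query: 2026-01-15 12:43 UTC
Rule 5/5 (NBS, -00:15): 2026-01-15 11:20 UTC ≤ query < +∞
12·60 + 43 - 15 = 748 min
748 = 0·1440 + 748; 748 = 12·60 + 28 → 12:28, same day
→ 2026-01-15 12:28 NBS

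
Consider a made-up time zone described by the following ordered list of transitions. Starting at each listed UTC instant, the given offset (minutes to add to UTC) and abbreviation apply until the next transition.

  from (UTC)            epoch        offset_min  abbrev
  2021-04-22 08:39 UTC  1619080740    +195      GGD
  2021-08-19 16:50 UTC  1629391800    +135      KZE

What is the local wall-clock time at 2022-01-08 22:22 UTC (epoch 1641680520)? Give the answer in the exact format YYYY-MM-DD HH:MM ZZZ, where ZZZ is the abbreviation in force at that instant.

2022-01-09 00:37 KZE

Query: 2022-01-08 22:22 UTC
Rule 2/2 (KZE, +02:15): 2021-08-19 16:50 UTC ≤ query < +∞
22·60 + 22 + 135 = 1477 min
1477 = 1·1440 + 37; 37 = 0·60 + 37 → 00:37, 2022-01-08 + 1 day = 2022-01-09
→ 2022-01-09 00:37 KZE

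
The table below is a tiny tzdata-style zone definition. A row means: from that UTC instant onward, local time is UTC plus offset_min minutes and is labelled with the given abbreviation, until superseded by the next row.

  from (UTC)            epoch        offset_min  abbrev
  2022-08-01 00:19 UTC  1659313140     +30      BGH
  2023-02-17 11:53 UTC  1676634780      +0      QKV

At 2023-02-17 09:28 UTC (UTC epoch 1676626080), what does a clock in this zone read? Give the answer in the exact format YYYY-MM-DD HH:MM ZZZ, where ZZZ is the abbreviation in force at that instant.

Query: 2023-02-17 09:28 UTC
Rule 1/2 (BGH, +00:30): 2022-08-01 00:19 UTC ≤ query < 2023-02-17 11:53 UTC
9·60 + 28 + 30 = 598 min
598 = 0·1440 + 598; 598 = 9·60 + 58 → 09:58, same day
→ 2023-02-17 09:58 BGH

2023-02-17 09:58 BGH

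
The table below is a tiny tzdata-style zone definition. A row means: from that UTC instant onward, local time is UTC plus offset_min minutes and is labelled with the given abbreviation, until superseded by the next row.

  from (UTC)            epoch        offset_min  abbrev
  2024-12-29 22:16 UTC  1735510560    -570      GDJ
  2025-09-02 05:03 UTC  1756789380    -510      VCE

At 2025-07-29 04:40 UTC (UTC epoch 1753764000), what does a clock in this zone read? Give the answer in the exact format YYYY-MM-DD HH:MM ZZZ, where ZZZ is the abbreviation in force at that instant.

2025-07-28 19:10 GDJ

Query: 2025-07-29 04:40 UTC
Rule 1/2 (GDJ, -09:30): 2024-12-29 22:16 UTC ≤ query < 2025-09-02 05:03 UTC
4·60 + 40 - 570 = -290 min
-290 = -1·1440 + 1150; 1150 = 19·60 + 10 → 19:10, 2025-07-29 - 1 day = 2025-07-28
→ 2025-07-28 19:10 GDJ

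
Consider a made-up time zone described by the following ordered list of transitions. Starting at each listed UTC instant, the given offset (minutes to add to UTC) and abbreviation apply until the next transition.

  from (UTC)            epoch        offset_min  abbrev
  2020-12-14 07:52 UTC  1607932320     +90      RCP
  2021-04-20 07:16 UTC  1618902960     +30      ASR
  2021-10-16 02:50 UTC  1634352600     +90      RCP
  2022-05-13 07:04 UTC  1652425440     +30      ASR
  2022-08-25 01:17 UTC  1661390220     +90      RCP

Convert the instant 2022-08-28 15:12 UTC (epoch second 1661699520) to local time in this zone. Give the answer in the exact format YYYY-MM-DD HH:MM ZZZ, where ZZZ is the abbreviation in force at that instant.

2022-08-28 16:42 RCP

Query: 2022-08-28 15:12 UTC
Rule 5/5 (RCP, +01:30): 2022-08-25 01:17 UTC ≤ query < +∞
15·60 + 12 + 90 = 1002 min
1002 = 0·1440 + 1002; 1002 = 16·60 + 42 → 16:42, same day
→ 2022-08-28 16:42 RCP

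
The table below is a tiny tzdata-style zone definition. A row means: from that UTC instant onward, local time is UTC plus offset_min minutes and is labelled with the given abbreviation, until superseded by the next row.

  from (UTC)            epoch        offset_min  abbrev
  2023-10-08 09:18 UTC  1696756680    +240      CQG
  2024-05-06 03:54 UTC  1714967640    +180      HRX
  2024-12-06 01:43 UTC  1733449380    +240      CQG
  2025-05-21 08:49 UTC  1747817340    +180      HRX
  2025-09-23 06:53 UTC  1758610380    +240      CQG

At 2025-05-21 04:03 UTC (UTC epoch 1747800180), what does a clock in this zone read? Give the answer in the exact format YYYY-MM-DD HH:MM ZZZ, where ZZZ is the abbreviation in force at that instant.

Query: 2025-05-21 04:03 UTC
Rule 3/5 (CQG, +04:00): 2024-12-06 01:43 UTC ≤ query < 2025-05-21 08:49 UTC
4·60 + 3 + 240 = 483 min
483 = 0·1440 + 483; 483 = 8·60 + 3 → 08:03, same day
→ 2025-05-21 08:03 CQG

2025-05-21 08:03 CQG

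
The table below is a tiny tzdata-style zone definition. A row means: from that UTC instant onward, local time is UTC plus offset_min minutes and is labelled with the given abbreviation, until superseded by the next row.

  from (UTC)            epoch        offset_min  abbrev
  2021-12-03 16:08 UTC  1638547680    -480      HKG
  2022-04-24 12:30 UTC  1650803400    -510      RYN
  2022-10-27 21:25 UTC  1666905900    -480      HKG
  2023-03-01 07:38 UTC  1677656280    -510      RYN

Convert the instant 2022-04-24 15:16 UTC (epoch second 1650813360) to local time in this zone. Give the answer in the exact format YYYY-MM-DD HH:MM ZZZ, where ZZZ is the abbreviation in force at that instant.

2022-04-24 06:46 RYN

Query: 2022-04-24 15:16 UTC
Rule 2/4 (RYN, -08:30): 2022-04-24 12:30 UTC ≤ query < 2022-10-27 21:25 UTC
15·60 + 16 - 510 = 406 min
406 = 0·1440 + 406; 406 = 6·60 + 46 → 06:46, same day
→ 2022-04-24 06:46 RYN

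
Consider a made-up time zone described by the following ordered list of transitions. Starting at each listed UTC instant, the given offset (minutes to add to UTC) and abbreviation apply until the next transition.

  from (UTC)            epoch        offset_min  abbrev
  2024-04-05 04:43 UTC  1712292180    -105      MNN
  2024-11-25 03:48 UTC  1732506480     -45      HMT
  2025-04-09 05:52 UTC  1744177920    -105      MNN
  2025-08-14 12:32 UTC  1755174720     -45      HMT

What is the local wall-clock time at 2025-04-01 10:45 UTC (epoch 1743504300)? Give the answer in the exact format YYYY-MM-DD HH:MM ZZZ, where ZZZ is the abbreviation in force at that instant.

Query: 2025-04-01 10:45 UTC
Rule 2/4 (HMT, -00:45): 2024-11-25 03:48 UTC ≤ query < 2025-04-09 05:52 UTC
10·60 + 45 - 45 = 600 min
600 = 0·1440 + 600; 600 = 10·60 + 0 → 10:00, same day
→ 2025-04-01 10:00 HMT

2025-04-01 10:00 HMT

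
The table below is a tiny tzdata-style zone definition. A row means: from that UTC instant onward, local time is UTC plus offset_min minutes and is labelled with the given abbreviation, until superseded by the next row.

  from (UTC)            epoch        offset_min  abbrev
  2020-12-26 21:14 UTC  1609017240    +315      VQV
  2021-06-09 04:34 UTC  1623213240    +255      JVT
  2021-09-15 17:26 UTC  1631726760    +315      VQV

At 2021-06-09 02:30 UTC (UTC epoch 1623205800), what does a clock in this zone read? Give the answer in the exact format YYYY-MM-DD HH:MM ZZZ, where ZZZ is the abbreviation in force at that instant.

Query: 2021-06-09 02:30 UTC
Rule 1/3 (VQV, +05:15): 2020-12-26 21:14 UTC ≤ query < 2021-06-09 04:34 UTC
2·60 + 30 + 315 = 465 min
465 = 0·1440 + 465; 465 = 7·60 + 45 → 07:45, same day
→ 2021-06-09 07:45 VQV

2021-06-09 07:45 VQV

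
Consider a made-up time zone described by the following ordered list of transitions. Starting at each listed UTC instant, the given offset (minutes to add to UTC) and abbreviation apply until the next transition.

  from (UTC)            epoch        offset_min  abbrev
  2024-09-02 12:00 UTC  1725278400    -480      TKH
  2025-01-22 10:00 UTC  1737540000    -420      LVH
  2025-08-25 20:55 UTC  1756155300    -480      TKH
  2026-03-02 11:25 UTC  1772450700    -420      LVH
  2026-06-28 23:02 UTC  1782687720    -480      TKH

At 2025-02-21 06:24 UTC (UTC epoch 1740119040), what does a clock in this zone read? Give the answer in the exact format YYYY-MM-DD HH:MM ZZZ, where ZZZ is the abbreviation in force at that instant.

2025-02-20 23:24 LVH

Query: 2025-02-21 06:24 UTC
Rule 2/5 (LVH, -07:00): 2025-01-22 10:00 UTC ≤ query < 2025-08-25 20:55 UTC
6·60 + 24 - 420 = -36 min
-36 = -1·1440 + 1404; 1404 = 23·60 + 24 → 23:24, 2025-02-21 - 1 day = 2025-02-20
→ 2025-02-20 23:24 LVH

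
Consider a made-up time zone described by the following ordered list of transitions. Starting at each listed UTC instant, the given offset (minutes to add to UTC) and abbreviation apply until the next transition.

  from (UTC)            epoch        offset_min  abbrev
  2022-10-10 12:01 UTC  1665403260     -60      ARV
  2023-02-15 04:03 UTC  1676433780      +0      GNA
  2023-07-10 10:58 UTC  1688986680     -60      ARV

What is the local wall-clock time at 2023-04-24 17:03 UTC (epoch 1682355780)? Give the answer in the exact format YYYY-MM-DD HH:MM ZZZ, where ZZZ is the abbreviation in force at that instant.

Query: 2023-04-24 17:03 UTC
Rule 2/3 (GNA, +00:00): 2023-02-15 04:03 UTC ≤ query < 2023-07-10 10:58 UTC
17·60 + 3 + 0 = 1023 min
1023 = 0·1440 + 1023; 1023 = 17·60 + 3 → 17:03, same day
→ 2023-04-24 17:03 GNA

2023-04-24 17:03 GNA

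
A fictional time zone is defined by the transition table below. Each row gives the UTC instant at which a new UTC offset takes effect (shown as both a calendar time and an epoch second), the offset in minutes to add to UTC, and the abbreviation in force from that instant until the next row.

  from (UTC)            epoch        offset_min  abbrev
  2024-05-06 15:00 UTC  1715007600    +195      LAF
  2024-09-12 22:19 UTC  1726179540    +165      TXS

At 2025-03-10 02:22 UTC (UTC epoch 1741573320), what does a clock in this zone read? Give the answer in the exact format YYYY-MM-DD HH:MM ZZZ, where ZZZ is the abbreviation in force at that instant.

Query: 2025-03-10 02:22 UTC
Rule 2/2 (TXS, +02:45): 2024-09-12 22:19 UTC ≤ query < +∞
2·60 + 22 + 165 = 307 min
307 = 0·1440 + 307; 307 = 5·60 + 7 → 05:07, same day
→ 2025-03-10 05:07 TXS

2025-03-10 05:07 TXS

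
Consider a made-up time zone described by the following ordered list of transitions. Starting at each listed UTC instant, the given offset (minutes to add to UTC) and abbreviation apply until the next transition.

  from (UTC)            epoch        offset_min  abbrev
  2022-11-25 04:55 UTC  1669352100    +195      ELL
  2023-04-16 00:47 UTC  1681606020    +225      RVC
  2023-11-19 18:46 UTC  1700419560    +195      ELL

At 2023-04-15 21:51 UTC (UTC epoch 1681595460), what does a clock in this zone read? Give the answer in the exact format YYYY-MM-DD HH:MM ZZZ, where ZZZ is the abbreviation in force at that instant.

2023-04-16 01:06 ELL

Query: 2023-04-15 21:51 UTC
Rule 1/3 (ELL, +03:15): 2022-11-25 04:55 UTC ≤ query < 2023-04-16 00:47 UTC
21·60 + 51 + 195 = 1506 min
1506 = 1·1440 + 66; 66 = 1·60 + 6 → 01:06, 2023-04-15 + 1 day = 2023-04-16
→ 2023-04-16 01:06 ELL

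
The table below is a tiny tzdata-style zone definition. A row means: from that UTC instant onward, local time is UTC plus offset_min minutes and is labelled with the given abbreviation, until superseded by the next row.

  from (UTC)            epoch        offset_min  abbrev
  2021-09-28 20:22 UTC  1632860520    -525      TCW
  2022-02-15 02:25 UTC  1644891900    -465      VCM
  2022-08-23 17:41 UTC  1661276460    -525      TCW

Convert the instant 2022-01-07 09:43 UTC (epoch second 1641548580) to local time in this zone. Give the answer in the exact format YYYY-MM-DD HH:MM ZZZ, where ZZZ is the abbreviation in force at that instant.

Query: 2022-01-07 09:43 UTC
Rule 1/3 (TCW, -08:45): 2021-09-28 20:22 UTC ≤ query < 2022-02-15 02:25 UTC
9·60 + 43 - 525 = 58 min
58 = 0·1440 + 58; 58 = 0·60 + 58 → 00:58, same day
→ 2022-01-07 00:58 TCW

2022-01-07 00:58 TCW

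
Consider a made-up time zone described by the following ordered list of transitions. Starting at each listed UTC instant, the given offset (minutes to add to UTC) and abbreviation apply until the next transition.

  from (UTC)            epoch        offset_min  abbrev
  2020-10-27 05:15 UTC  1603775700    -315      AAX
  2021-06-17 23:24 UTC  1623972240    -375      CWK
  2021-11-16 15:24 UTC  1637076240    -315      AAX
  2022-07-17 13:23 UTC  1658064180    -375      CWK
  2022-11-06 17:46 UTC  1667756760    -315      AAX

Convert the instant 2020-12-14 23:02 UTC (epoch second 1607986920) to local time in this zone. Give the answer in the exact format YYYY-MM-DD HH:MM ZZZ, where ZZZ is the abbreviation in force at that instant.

Query: 2020-12-14 23:02 UTC
Rule 1/5 (AAX, -05:15): 2020-10-27 05:15 UTC ≤ query < 2021-06-17 23:24 UTC
23·60 + 2 - 315 = 1067 min
1067 = 0·1440 + 1067; 1067 = 17·60 + 47 → 17:47, same day
→ 2020-12-14 17:47 AAX

2020-12-14 17:47 AAX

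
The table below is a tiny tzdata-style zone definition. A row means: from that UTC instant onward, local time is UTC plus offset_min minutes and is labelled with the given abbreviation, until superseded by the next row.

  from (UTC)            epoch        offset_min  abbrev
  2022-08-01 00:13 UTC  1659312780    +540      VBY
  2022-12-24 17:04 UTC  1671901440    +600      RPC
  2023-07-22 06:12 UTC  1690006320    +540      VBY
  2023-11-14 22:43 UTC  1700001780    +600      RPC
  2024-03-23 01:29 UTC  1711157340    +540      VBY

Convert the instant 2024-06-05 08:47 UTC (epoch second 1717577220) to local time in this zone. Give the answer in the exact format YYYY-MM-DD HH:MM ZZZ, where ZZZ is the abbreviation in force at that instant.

Query: 2024-06-05 08:47 UTC
Rule 5/5 (VBY, +09:00): 2024-03-23 01:29 UTC ≤ query < +∞
8·60 + 47 + 540 = 1067 min
1067 = 0·1440 + 1067; 1067 = 17·60 + 47 → 17:47, same day
→ 2024-06-05 17:47 VBY

2024-06-05 17:47 VBY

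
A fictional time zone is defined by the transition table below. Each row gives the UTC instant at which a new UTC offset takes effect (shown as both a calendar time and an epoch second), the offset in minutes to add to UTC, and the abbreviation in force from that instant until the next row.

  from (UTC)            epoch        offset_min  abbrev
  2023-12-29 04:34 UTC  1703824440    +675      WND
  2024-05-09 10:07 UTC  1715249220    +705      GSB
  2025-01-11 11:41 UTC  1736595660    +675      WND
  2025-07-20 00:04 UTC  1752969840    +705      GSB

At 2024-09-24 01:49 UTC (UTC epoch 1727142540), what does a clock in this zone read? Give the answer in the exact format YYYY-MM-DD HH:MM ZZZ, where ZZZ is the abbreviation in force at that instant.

Query: 2024-09-24 01:49 UTC
Rule 2/4 (GSB, +11:45): 2024-05-09 10:07 UTC ≤ query < 2025-01-11 11:41 UTC
1·60 + 49 + 705 = 814 min
814 = 0·1440 + 814; 814 = 13·60 + 34 → 13:34, same day
→ 2024-09-24 13:34 GSB

2024-09-24 13:34 GSB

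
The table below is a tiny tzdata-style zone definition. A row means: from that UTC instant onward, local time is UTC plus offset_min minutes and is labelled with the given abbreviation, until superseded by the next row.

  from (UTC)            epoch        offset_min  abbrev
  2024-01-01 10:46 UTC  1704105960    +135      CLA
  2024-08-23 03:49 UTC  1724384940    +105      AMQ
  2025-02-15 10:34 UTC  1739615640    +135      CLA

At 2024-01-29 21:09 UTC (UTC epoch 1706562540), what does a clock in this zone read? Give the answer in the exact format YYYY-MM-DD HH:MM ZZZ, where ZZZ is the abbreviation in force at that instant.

Query: 2024-01-29 21:09 UTC
Rule 1/3 (CLA, +02:15): 2024-01-01 10:46 UTC ≤ query < 2024-08-23 03:49 UTC
21·60 + 9 + 135 = 1404 min
1404 = 0·1440 + 1404; 1404 = 23·60 + 24 → 23:24, same day
→ 2024-01-29 23:24 CLA

2024-01-29 23:24 CLA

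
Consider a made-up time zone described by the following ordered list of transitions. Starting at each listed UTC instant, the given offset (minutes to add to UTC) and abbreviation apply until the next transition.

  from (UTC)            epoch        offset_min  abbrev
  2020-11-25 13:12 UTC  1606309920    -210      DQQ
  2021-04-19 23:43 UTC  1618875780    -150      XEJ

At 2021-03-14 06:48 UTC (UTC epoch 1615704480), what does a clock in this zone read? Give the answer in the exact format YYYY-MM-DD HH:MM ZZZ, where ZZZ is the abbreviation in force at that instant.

Query: 2021-03-14 06:48 UTC
Rule 1/2 (DQQ, -03:30): 2020-11-25 13:12 UTC ≤ query < 2021-04-19 23:43 UTC
6·60 + 48 - 210 = 198 min
198 = 0·1440 + 198; 198 = 3·60 + 18 → 03:18, same day
→ 2021-03-14 03:18 DQQ

2021-03-14 03:18 DQQ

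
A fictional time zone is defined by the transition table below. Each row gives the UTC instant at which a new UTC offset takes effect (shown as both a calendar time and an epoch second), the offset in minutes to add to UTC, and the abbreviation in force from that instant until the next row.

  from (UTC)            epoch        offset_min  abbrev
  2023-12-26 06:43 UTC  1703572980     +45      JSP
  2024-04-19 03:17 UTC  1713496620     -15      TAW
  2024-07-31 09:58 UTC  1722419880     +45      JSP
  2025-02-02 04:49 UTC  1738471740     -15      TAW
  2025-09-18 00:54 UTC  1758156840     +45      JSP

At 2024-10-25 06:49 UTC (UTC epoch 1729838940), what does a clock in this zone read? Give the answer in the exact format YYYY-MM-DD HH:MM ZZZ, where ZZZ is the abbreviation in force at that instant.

Query: 2024-10-25 06:49 UTC
Rule 3/5 (JSP, +00:45): 2024-07-31 09:58 UTC ≤ query < 2025-02-02 04:49 UTC
6·60 + 49 + 45 = 454 min
454 = 0·1440 + 454; 454 = 7·60 + 34 → 07:34, same day
→ 2024-10-25 07:34 JSP

2024-10-25 07:34 JSP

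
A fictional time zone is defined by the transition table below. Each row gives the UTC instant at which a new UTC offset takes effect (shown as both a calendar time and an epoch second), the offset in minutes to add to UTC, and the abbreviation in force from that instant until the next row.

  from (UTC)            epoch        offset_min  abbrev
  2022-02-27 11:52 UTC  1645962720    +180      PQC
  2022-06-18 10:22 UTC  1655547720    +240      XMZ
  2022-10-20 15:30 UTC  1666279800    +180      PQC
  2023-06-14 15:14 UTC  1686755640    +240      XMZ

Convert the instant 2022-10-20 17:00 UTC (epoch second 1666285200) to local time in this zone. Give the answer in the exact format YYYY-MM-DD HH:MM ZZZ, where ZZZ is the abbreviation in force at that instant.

2022-10-20 20:00 PQC

Query: 2022-10-20 17:00 UTC
Rule 3/4 (PQC, +03:00): 2022-10-20 15:30 UTC ≤ query < 2023-06-14 15:14 UTC
17·60 + 0 + 180 = 1200 min
1200 = 0·1440 + 1200; 1200 = 20·60 + 0 → 20:00, same day
→ 2022-10-20 20:00 PQC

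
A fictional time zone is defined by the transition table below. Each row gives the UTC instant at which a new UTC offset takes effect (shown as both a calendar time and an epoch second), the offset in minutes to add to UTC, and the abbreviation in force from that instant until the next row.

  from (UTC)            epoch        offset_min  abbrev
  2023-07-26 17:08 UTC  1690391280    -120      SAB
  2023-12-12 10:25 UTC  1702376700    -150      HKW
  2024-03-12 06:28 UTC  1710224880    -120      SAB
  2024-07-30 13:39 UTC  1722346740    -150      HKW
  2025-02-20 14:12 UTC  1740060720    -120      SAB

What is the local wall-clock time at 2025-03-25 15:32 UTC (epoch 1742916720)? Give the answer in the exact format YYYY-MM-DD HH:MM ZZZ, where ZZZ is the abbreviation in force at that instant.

Query: 2025-03-25 15:32 UTC
Rule 5/5 (SAB, -02:00): 2025-02-20 14:12 UTC ≤ query < +∞
15·60 + 32 - 120 = 812 min
812 = 0·1440 + 812; 812 = 13·60 + 32 → 13:32, same day
→ 2025-03-25 13:32 SAB

2025-03-25 13:32 SAB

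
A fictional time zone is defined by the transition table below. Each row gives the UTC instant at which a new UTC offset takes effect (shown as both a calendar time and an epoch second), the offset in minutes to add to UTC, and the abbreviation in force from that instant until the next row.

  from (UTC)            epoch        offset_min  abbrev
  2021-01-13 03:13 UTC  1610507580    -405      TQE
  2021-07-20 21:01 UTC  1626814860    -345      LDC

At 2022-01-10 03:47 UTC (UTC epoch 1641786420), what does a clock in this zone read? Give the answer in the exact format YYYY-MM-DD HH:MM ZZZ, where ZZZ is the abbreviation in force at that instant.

2022-01-09 22:02 LDC

Query: 2022-01-10 03:47 UTC
Rule 2/2 (LDC, -05:45): 2021-07-20 21:01 UTC ≤ query < +∞
3·60 + 47 - 345 = -118 min
-118 = -1·1440 + 1322; 1322 = 22·60 + 2 → 22:02, 2022-01-10 - 1 day = 2022-01-09
→ 2022-01-09 22:02 LDC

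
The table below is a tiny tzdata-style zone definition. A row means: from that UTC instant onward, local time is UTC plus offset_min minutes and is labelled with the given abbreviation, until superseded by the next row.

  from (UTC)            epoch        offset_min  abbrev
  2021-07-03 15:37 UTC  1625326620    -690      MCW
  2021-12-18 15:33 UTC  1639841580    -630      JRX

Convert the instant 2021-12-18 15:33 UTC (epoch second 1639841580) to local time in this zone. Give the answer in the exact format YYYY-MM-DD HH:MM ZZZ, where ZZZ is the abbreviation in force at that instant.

Query: 2021-12-18 15:33 UTC
Rule 2/2 (JRX, -10:30): 2021-12-18 15:33 UTC ≤ query < +∞
15·60 + 33 - 630 = 303 min
303 = 0·1440 + 303; 303 = 5·60 + 3 → 05:03, same day
→ 2021-12-18 05:03 JRX

2021-12-18 05:03 JRX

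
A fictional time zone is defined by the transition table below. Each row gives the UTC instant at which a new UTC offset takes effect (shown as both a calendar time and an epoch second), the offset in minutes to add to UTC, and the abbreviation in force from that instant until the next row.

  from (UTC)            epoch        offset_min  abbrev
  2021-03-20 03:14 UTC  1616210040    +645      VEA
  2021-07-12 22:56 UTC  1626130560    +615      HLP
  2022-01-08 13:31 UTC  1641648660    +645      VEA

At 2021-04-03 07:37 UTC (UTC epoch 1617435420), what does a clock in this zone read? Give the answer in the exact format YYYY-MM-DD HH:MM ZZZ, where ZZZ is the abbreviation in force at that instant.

2021-04-03 18:22 VEA

Query: 2021-04-03 07:37 UTC
Rule 1/3 (VEA, +10:45): 2021-03-20 03:14 UTC ≤ query < 2021-07-12 22:56 UTC
7·60 + 37 + 645 = 1102 min
1102 = 0·1440 + 1102; 1102 = 18·60 + 22 → 18:22, same day
→ 2021-04-03 18:22 VEA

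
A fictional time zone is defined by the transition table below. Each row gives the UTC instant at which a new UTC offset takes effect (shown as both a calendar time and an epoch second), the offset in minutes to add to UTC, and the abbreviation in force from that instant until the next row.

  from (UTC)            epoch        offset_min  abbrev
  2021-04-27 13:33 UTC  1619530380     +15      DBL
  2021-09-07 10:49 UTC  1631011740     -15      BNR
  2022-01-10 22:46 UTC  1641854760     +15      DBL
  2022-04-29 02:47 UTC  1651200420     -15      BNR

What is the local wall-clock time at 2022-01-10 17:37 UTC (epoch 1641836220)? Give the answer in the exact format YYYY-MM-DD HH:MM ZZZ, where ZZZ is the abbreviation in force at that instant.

Query: 2022-01-10 17:37 UTC
Rule 2/4 (BNR, -00:15): 2021-09-07 10:49 UTC ≤ query < 2022-01-10 22:46 UTC
17·60 + 37 - 15 = 1042 min
1042 = 0·1440 + 1042; 1042 = 17·60 + 22 → 17:22, same day
→ 2022-01-10 17:22 BNR

2022-01-10 17:22 BNR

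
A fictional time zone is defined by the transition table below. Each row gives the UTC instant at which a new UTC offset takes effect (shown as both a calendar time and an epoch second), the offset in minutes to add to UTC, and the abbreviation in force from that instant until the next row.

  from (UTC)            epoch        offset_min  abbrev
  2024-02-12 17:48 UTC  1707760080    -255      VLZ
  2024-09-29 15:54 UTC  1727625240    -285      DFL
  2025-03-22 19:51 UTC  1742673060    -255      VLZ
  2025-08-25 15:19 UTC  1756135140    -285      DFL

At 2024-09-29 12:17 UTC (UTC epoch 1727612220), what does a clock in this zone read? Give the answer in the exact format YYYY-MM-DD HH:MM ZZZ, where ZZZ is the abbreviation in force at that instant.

2024-09-29 08:02 VLZ

Query: 2024-09-29 12:17 UTC
Rule 1/4 (VLZ, -04:15): 2024-02-12 17:48 UTC ≤ query < 2024-09-29 15:54 UTC
12·60 + 17 - 255 = 482 min
482 = 0·1440 + 482; 482 = 8·60 + 2 → 08:02, same day
→ 2024-09-29 08:02 VLZ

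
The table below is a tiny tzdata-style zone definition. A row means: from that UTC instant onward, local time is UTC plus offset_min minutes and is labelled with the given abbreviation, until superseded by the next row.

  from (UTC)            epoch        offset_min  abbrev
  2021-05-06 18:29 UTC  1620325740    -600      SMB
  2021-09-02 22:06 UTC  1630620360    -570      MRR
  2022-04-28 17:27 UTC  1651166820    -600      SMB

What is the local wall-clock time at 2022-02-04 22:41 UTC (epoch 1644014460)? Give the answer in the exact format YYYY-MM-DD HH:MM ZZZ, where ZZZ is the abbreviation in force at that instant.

2022-02-04 13:11 MRR

Query: 2022-02-04 22:41 UTC
Rule 2/3 (MRR, -09:30): 2021-09-02 22:06 UTC ≤ query < 2022-04-28 17:27 UTC
22·60 + 41 - 570 = 791 min
791 = 0·1440 + 791; 791 = 13·60 + 11 → 13:11, same day
→ 2022-02-04 13:11 MRR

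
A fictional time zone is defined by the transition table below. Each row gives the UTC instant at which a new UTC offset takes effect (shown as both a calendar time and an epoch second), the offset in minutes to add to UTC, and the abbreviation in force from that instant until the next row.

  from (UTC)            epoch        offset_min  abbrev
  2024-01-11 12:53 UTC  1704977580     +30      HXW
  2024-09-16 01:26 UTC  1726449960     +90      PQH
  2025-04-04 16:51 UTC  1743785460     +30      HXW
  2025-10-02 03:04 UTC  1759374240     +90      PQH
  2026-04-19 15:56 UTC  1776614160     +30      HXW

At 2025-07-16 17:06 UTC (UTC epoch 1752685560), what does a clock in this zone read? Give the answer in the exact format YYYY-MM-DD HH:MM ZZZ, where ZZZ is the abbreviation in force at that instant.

Query: 2025-07-16 17:06 UTC
Rule 3/5 (HXW, +00:30): 2025-04-04 16:51 UTC ≤ query < 2025-10-02 03:04 UTC
17·60 + 6 + 30 = 1056 min
1056 = 0·1440 + 1056; 1056 = 17·60 + 36 → 17:36, same day
→ 2025-07-16 17:36 HXW

2025-07-16 17:36 HXW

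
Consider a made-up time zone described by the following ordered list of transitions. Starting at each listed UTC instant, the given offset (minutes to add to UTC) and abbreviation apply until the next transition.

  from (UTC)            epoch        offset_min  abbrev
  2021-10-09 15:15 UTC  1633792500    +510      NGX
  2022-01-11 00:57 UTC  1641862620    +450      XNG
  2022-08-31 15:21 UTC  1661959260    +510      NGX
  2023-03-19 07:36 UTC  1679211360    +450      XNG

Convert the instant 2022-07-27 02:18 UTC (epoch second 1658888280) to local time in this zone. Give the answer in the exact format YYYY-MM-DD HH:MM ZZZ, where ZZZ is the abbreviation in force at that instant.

Query: 2022-07-27 02:18 UTC
Rule 2/4 (XNG, +07:30): 2022-01-11 00:57 UTC ≤ query < 2022-08-31 15:21 UTC
2·60 + 18 + 450 = 588 min
588 = 0·1440 + 588; 588 = 9·60 + 48 → 09:48, same day
→ 2022-07-27 09:48 XNG

2022-07-27 09:48 XNG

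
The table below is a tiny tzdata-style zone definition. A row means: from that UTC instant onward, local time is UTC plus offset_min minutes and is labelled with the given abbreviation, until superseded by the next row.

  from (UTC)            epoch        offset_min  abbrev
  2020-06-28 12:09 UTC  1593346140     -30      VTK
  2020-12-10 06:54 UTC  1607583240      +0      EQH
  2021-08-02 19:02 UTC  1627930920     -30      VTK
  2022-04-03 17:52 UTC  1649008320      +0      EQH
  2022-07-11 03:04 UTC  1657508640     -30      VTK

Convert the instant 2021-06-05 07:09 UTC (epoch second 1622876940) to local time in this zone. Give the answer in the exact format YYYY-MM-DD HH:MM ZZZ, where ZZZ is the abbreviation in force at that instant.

Query: 2021-06-05 07:09 UTC
Rule 2/5 (EQH, +00:00): 2020-12-10 06:54 UTC ≤ query < 2021-08-02 19:02 UTC
7·60 + 9 + 0 = 429 min
429 = 0·1440 + 429; 429 = 7·60 + 9 → 07:09, same day
→ 2021-06-05 07:09 EQH

2021-06-05 07:09 EQH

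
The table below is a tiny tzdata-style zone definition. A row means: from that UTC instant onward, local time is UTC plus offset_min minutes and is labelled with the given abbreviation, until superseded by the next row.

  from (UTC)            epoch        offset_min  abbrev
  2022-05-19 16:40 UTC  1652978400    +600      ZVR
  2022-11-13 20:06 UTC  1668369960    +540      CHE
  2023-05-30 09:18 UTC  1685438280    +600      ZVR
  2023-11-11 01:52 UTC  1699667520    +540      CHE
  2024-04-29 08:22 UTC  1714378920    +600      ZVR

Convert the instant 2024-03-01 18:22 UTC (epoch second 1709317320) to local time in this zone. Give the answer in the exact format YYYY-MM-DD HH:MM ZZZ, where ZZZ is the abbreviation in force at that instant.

Query: 2024-03-01 18:22 UTC
Rule 4/5 (CHE, +09:00): 2023-11-11 01:52 UTC ≤ query < 2024-04-29 08:22 UTC
18·60 + 22 + 540 = 1642 min
1642 = 1·1440 + 202; 202 = 3·60 + 22 → 03:22, 2024-03-01 + 1 day = 2024-03-02
→ 2024-03-02 03:22 CHE

2024-03-02 03:22 CHE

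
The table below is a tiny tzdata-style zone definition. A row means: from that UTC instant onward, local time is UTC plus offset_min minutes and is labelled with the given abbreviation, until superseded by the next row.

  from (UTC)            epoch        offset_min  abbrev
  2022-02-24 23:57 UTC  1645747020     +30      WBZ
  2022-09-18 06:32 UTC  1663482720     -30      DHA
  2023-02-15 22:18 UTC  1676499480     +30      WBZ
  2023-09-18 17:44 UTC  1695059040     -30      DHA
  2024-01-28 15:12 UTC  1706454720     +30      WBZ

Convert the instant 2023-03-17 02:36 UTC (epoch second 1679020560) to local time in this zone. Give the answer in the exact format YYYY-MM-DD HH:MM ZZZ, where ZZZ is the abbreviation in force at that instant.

2023-03-17 03:06 WBZ

Query: 2023-03-17 02:36 UTC
Rule 3/5 (WBZ, +00:30): 2023-02-15 22:18 UTC ≤ query < 2023-09-18 17:44 UTC
2·60 + 36 + 30 = 186 min
186 = 0·1440 + 186; 186 = 3·60 + 6 → 03:06, same day
→ 2023-03-17 03:06 WBZ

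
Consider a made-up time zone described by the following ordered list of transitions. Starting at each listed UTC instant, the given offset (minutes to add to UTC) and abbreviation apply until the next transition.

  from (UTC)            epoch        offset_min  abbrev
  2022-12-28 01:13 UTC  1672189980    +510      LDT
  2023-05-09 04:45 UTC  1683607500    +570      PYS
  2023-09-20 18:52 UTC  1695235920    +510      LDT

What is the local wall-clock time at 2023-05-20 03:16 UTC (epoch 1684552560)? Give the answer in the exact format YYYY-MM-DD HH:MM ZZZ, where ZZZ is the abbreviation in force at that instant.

2023-05-20 12:46 PYS

Query: 2023-05-20 03:16 UTC
Rule 2/3 (PYS, +09:30): 2023-05-09 04:45 UTC ≤ query < 2023-09-20 18:52 UTC
3·60 + 16 + 570 = 766 min
766 = 0·1440 + 766; 766 = 12·60 + 46 → 12:46, same day
→ 2023-05-20 12:46 PYS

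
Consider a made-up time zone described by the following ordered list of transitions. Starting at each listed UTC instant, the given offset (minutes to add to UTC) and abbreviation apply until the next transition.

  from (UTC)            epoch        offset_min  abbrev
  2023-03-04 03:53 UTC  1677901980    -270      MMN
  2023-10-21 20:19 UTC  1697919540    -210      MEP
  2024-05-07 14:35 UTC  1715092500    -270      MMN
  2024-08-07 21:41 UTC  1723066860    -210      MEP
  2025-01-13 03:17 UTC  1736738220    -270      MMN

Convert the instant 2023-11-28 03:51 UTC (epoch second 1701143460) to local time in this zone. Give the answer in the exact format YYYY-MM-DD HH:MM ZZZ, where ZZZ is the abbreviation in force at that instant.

2023-11-28 00:21 MEP

Query: 2023-11-28 03:51 UTC
Rule 2/5 (MEP, -03:30): 2023-10-21 20:19 UTC ≤ query < 2024-05-07 14:35 UTC
3·60 + 51 - 210 = 21 min
21 = 0·1440 + 21; 21 = 0·60 + 21 → 00:21, same day
→ 2023-11-28 00:21 MEP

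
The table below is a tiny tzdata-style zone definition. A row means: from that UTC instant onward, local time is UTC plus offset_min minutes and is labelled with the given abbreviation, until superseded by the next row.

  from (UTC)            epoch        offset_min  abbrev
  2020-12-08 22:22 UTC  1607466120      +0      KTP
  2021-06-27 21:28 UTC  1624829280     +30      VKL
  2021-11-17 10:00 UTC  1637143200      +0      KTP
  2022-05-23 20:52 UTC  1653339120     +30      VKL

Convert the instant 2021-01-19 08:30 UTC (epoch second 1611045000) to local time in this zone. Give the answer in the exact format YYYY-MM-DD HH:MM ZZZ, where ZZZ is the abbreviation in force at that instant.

Query: 2021-01-19 08:30 UTC
Rule 1/4 (KTP, +00:00): 2020-12-08 22:22 UTC ≤ query < 2021-06-27 21:28 UTC
8·60 + 30 + 0 = 510 min
510 = 0·1440 + 510; 510 = 8·60 + 30 → 08:30, same day
→ 2021-01-19 08:30 KTP

2021-01-19 08:30 KTP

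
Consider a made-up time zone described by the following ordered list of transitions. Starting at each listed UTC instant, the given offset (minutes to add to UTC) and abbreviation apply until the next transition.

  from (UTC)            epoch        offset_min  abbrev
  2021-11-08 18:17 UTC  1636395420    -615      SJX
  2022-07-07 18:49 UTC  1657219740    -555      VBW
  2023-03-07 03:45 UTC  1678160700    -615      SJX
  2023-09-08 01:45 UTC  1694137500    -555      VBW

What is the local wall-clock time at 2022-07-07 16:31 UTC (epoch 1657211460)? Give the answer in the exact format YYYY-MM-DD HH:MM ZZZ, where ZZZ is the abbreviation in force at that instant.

2022-07-07 06:16 SJX

Query: 2022-07-07 16:31 UTC
Rule 1/4 (SJX, -10:15): 2021-11-08 18:17 UTC ≤ query < 2022-07-07 18:49 UTC
16·60 + 31 - 615 = 376 min
376 = 0·1440 + 376; 376 = 6·60 + 16 → 06:16, same day
→ 2022-07-07 06:16 SJX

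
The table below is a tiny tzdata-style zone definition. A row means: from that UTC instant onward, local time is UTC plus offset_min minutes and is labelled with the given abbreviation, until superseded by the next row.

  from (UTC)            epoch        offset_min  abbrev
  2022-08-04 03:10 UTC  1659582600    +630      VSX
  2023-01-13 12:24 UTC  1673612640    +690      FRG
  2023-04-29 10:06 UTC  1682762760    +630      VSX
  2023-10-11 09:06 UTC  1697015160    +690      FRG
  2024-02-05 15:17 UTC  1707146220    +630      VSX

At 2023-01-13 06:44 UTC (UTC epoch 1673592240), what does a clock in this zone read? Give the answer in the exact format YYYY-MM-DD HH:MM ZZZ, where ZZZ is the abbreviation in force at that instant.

Query: 2023-01-13 06:44 UTC
Rule 1/5 (VSX, +10:30): 2022-08-04 03:10 UTC ≤ query < 2023-01-13 12:24 UTC
6·60 + 44 + 630 = 1034 min
1034 = 0·1440 + 1034; 1034 = 17·60 + 14 → 17:14, same day
→ 2023-01-13 17:14 VSX

2023-01-13 17:14 VSX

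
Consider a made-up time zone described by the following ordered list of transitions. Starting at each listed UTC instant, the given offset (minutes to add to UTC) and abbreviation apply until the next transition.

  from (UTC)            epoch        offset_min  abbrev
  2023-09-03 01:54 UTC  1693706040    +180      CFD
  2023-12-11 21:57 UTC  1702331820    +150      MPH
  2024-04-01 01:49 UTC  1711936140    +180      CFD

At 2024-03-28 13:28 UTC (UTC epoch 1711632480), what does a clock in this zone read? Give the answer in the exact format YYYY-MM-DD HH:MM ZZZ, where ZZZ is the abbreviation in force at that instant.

Query: 2024-03-28 13:28 UTC
Rule 2/3 (MPH, +02:30): 2023-12-11 21:57 UTC ≤ query < 2024-04-01 01:49 UTC
13·60 + 28 + 150 = 958 min
958 = 0·1440 + 958; 958 = 15·60 + 58 → 15:58, same day
→ 2024-03-28 15:58 MPH

2024-03-28 15:58 MPH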